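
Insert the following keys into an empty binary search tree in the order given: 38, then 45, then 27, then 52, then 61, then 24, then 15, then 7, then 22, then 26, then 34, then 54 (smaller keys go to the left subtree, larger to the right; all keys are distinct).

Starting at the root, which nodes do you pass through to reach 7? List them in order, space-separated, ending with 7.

38 27 24 15 7

Insert 38: tree is empty, so 38 becomes the root.
Insert 45: 45 > 38 → go right. Place as right child of 38.
Insert 27: 27 < 38 → go left. Place as left child of 38.
Insert 52: 52 > 38 → go right; 52 > 45 → go right. Place as right child of 45.
Insert 61: 61 > 38 → go right; 61 > 45 → go right; 61 > 52 → go right. Place as right child of 52.
Insert 24: 24 < 38 → go left; 24 < 27 → go left. Place as left child of 27.
Insert 15: 15 < 38 → go left; 15 < 27 → go left; 15 < 24 → go left. Place as left child of 24.
Insert 7: 7 < 38 → go left; 7 < 27 → go left; 7 < 24 → go left; 7 < 15 → go left. Place as left child of 15.
Insert 22: 22 < 38 → go left; 22 < 27 → go left; 22 < 24 → go left; 22 > 15 → go right. Place as right child of 15.
Insert 26: 26 < 38 → go left; 26 < 27 → go left; 26 > 24 → go right. Place as right child of 24.
Insert 34: 34 < 38 → go left; 34 > 27 → go right. Place as right child of 27.
Insert 54: 54 > 38 → go right; 54 > 45 → go right; 54 > 52 → go right; 54 < 61 → go left. Place as left child of 61.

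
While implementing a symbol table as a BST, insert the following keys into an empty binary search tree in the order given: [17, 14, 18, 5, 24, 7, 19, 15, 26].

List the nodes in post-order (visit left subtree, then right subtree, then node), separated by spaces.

7 5 15 14 19 26 24 18 17

Resulting structure (node: left, right):
  17: L=14, R=18
  14: L=5, R=15
  18: L=–, R=24
  5: L=–, R=7
  24: L=19, R=26
  7: L=–, R=–
  19: L=–, R=–
  15: L=–, R=–
  26: L=–, R=–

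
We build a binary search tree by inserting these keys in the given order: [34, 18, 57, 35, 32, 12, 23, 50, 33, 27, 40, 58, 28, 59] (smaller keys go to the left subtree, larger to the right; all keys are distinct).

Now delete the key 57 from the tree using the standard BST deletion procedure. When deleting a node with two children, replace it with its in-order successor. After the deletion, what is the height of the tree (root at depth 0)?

Insert 34: tree is empty, so 34 becomes the root.
Insert 18: 18 < 34 → go left. Place as left child of 34.
Insert 57: 57 > 34 → go right. Place as right child of 34.
Insert 35: 35 > 34 → go right; 35 < 57 → go left. Place as left child of 57.
Insert 32: 32 < 34 → go left; 32 > 18 → go right. Place as right child of 18.
Insert 12: 12 < 34 → go left; 12 < 18 → go left. Place as left child of 18.
Insert 23: 23 < 34 → go left; 23 > 18 → go right; 23 < 32 → go left. Place as left child of 32.
Insert 50: 50 > 34 → go right; 50 < 57 → go left; 50 > 35 → go right. Place as right child of 35.
Insert 33: 33 < 34 → go left; 33 > 18 → go right; 33 > 32 → go right. Place as right child of 32.
Insert 27: 27 < 34 → go left; 27 > 18 → go right; 27 < 32 → go left; 27 > 23 → go right. Place as right child of 23.
Insert 40: 40 > 34 → go right; 40 < 57 → go left; 40 > 35 → go right; 40 < 50 → go left. Place as left child of 50.
Insert 58: 58 > 34 → go right; 58 > 57 → go right. Place as right child of 57.
Insert 28: 28 < 34 → go left; 28 > 18 → go right; 28 < 32 → go left; 28 > 23 → go right; 28 > 27 → go right. Place as right child of 27.
Insert 59: 59 > 34 → go right; 59 > 57 → go right; 59 > 58 → go right. Place as right child of 58.

Delete 57 (two children — replace with in-order successor).
After deletion, deepest node is 28 at depth 5.

5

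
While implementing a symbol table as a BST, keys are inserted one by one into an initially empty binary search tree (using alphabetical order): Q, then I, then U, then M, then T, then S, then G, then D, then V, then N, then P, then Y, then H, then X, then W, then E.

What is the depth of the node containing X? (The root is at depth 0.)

Q: root
I: left child of Q (depth 1)
U: right child of Q (depth 1)
M: right child of I (depth 2)
T: left child of U (depth 2)
S: left child of T (depth 3)
G: left child of I (depth 2)
D: left child of G (depth 3)
V: right child of U (depth 2)
N: right child of M (depth 3)
P: right child of N (depth 4)
Y: right child of V (depth 3)
H: right child of G (depth 3)
X: left child of Y (depth 4)
W: left child of X (depth 5)
E: right child of D (depth 4)

Path to X: Q → U → V → Y → X, which is 4 edges.

4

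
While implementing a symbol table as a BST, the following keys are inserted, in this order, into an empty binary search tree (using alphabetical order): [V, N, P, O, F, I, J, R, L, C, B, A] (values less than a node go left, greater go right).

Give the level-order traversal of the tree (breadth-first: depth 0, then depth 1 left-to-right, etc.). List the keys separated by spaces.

V: root
N: left child of V (depth 1)
P: right child of N (depth 2)
O: left child of P (depth 3)
F: left child of N (depth 2)
I: right child of F (depth 3)
J: right child of I (depth 4)
R: right child of P (depth 3)
L: right child of J (depth 5)
C: left child of F (depth 3)
B: left child of C (depth 4)
A: left child of B (depth 5)

V N F P C I O R B J A L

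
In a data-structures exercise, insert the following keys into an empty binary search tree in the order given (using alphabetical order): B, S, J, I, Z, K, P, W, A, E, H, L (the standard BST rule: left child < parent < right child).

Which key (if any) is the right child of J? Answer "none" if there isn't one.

K

Resulting structure (node: left, right):
  B: L=A, R=S
  S: L=J, R=Z
  J: L=I, R=K
  I: L=E, R=–
  Z: L=W, R=–
  K: L=–, R=P
  P: L=L, R=–
  W: L=–, R=–
  A: L=–, R=–
  E: L=–, R=H
  H: L=–, R=–
  L: L=–, R=–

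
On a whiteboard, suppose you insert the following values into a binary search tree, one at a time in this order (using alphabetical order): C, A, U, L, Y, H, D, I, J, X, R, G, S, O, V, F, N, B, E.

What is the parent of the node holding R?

C: root
A: left child of C (depth 1)
U: right child of C (depth 1)
L: left child of U (depth 2)
Y: right child of U (depth 2)
H: left child of L (depth 3)
D: left child of H (depth 4)
I: right child of H (depth 4)
J: right child of I (depth 5)
X: left child of Y (depth 3)
R: right child of L (depth 3)
G: right child of D (depth 5)
S: right child of R (depth 4)
O: left child of R (depth 4)
V: left child of X (depth 4)
F: left child of G (depth 6)
N: left child of O (depth 5)
B: right child of A (depth 2)
E: left child of F (depth 7)

L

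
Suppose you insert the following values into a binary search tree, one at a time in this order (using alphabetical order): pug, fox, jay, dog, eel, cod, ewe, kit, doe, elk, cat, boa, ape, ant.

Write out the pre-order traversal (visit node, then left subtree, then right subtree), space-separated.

pug: root
fox: left child of pug (depth 1)
jay: right child of fox (depth 2)
dog: left child of fox (depth 2)
eel: right child of dog (depth 3)
cod: left child of dog (depth 3)
ewe: right child of eel (depth 4)
kit: right child of jay (depth 3)
doe: right child of cod (depth 4)
elk: left child of ewe (depth 5)
cat: left child of cod (depth 4)
boa: left child of cat (depth 5)
ape: left child of boa (depth 6)
ant: left child of ape (depth 7)

pug fox dog cod cat boa ape ant doe eel ewe elk jay kit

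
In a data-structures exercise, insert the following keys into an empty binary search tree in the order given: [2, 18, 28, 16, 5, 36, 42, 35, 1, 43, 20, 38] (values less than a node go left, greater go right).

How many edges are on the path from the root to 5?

Resulting structure (node: left, right):
  2: L=1, R=18
  18: L=16, R=28
  28: L=20, R=36
  16: L=5, R=–
  5: L=–, R=–
  36: L=35, R=42
  42: L=38, R=43
  35: L=–, R=–
  1: L=–, R=–
  43: L=–, R=–
  20: L=–, R=–
  38: L=–, R=–

Path to 5: 2 → 18 → 16 → 5, which is 3 edges.

3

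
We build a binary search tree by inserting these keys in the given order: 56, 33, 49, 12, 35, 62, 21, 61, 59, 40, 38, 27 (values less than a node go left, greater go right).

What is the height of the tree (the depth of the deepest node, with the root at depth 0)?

5

56: root
33: left child of 56 (depth 1)
49: right child of 33 (depth 2)
12: left child of 33 (depth 2)
35: left child of 49 (depth 3)
62: right child of 56 (depth 1)
21: right child of 12 (depth 3)
61: left child of 62 (depth 2)
59: left child of 61 (depth 3)
40: right child of 35 (depth 4)
38: left child of 40 (depth 5)
27: right child of 21 (depth 4)

The deepest node is 38 at depth 5.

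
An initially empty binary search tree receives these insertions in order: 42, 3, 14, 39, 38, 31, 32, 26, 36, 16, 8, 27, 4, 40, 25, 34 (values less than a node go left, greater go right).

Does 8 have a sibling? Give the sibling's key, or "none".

Insert 42: tree is empty, so 42 becomes the root.
Insert 3: 3 < 42 → go left. Place as left child of 42.
Insert 14: 14 < 42 → go left; 14 > 3 → go right. Place as right child of 3.
Insert 39: 39 < 42 → go left; 39 > 3 → go right; 39 > 14 → go right. Place as right child of 14.
Insert 38: 38 < 42 → go left; 38 > 3 → go right; 38 > 14 → go right; 38 < 39 → go left. Place as left child of 39.
Insert 31: 31 < 42 → go left; 31 > 3 → go right; 31 > 14 → go right; 31 < 39 → go left; 31 < 38 → go left. Place as left child of 38.
Insert 32: 32 < 42 → go left; 32 > 3 → go right; 32 > 14 → go right; 32 < 39 → go left; 32 < 38 → go left; 32 > 31 → go right. Place as right child of 31.
Insert 26: 26 < 42 → go left; 26 > 3 → go right; 26 > 14 → go right; 26 < 39 → go left; 26 < 38 → go left; 26 < 31 → go left. Place as left child of 31.
Insert 36: 36 < 42 → go left; 36 > 3 → go right; 36 > 14 → go right; 36 < 39 → go left; 36 < 38 → go left; 36 > 31 → go right; 36 > 32 → go right. Place as right child of 32.
Insert 16: 16 < 42 → go left; 16 > 3 → go right; 16 > 14 → go right; 16 < 39 → go left; 16 < 38 → go left; 16 < 31 → go left; 16 < 26 → go left. Place as left child of 26.
Insert 8: 8 < 42 → go left; 8 > 3 → go right; 8 < 14 → go left. Place as left child of 14.
Insert 27: 27 < 42 → go left; 27 > 3 → go right; 27 > 14 → go right; 27 < 39 → go left; 27 < 38 → go left; 27 < 31 → go left; 27 > 26 → go right. Place as right child of 26.
Insert 4: 4 < 42 → go left; 4 > 3 → go right; 4 < 14 → go left; 4 < 8 → go left. Place as left child of 8.
Insert 40: 40 < 42 → go left; 40 > 3 → go right; 40 > 14 → go right; 40 > 39 → go right. Place as right child of 39.
Insert 25: 25 < 42 → go left; 25 > 3 → go right; 25 > 14 → go right; 25 < 39 → go left; 25 < 38 → go left; 25 < 31 → go left; 25 < 26 → go left; 25 > 16 → go right. Place as right child of 16.
Insert 34: 34 < 42 → go left; 34 > 3 → go right; 34 > 14 → go right; 34 < 39 → go left; 34 < 38 → go left; 34 > 31 → go right; 34 > 32 → go right; 34 < 36 → go left. Place as left child of 36.

8's parent is 14; the other child of 14 is 39.

39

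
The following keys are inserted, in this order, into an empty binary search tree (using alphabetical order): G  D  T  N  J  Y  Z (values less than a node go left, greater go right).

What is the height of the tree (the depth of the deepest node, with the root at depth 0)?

Resulting structure (node: left, right):
  G: L=D, R=T
  D: L=–, R=–
  T: L=N, R=Y
  N: L=J, R=–
  J: L=–, R=–
  Y: L=–, R=Z
  Z: L=–, R=–

The deepest node is J at depth 3.

3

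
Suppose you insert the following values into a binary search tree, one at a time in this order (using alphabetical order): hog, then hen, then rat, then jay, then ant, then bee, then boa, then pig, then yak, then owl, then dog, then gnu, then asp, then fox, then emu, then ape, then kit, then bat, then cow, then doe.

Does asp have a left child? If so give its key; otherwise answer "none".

Insert hog: tree is empty, so hog becomes the root.
Insert hen: hen < hog → go left. Place as left child of hog.
Insert rat: rat > hog → go right. Place as right child of hog.
Insert jay: jay > hog → go right; jay < rat → go left. Place as left child of rat.
Insert ant: ant < hog → go left; ant < hen → go left. Place as left child of hen.
Insert bee: bee < hog → go left; bee < hen → go left; bee > ant → go right. Place as right child of ant.
Insert boa: boa < hog → go left; boa < hen → go left; boa > ant → go right; boa > bee → go right. Place as right child of bee.
Insert pig: pig > hog → go right; pig < rat → go left; pig > jay → go right. Place as right child of jay.
Insert yak: yak > hog → go right; yak > rat → go right. Place as right child of rat.
Insert owl: owl > hog → go right; owl < rat → go left; owl > jay → go right; owl < pig → go left. Place as left child of pig.
Insert dog: dog < hog → go left; dog < hen → go left; dog > ant → go right; dog > bee → go right; dog > boa → go right. Place as right child of boa.
Insert gnu: gnu < hog → go left; gnu < hen → go left; gnu > ant → go right; gnu > bee → go right; gnu > boa → go right; gnu > dog → go right. Place as right child of dog.
Insert asp: asp < hog → go left; asp < hen → go left; asp > ant → go right; asp < bee → go left. Place as left child of bee.
Insert fox: fox < hog → go left; fox < hen → go left; fox > ant → go right; fox > bee → go right; fox > boa → go right; fox > dog → go right; fox < gnu → go left. Place as left child of gnu.
Insert emu: emu < hog → go left; emu < hen → go left; emu > ant → go right; emu > bee → go right; emu > boa → go right; emu > dog → go right; emu < gnu → go left; emu < fox → go left. Place as left child of fox.
Insert ape: ape < hog → go left; ape < hen → go left; ape > ant → go right; ape < bee → go left; ape < asp → go left. Place as left child of asp.
Insert kit: kit > hog → go right; kit < rat → go left; kit > jay → go right; kit < pig → go left; kit < owl → go left. Place as left child of owl.
Insert bat: bat < hog → go left; bat < hen → go left; bat > ant → go right; bat < bee → go left; bat > asp → go right. Place as right child of asp.
Insert cow: cow < hog → go left; cow < hen → go left; cow > ant → go right; cow > bee → go right; cow > boa → go right; cow < dog → go left. Place as left child of dog.
Insert doe: doe < hog → go left; doe < hen → go left; doe > ant → go right; doe > bee → go right; doe > boa → go right; doe < dog → go left; doe > cow → go right. Place as right child of cow.

ape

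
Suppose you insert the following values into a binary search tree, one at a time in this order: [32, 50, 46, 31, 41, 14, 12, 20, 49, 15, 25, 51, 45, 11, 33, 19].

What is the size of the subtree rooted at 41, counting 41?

Insert 32: tree is empty, so 32 becomes the root.
Insert 50: 50 > 32 → go right. Place as right child of 32.
Insert 46: 46 > 32 → go right; 46 < 50 → go left. Place as left child of 50.
Insert 31: 31 < 32 → go left. Place as left child of 32.
Insert 41: 41 > 32 → go right; 41 < 50 → go left; 41 < 46 → go left. Place as left child of 46.
Insert 14: 14 < 32 → go left; 14 < 31 → go left. Place as left child of 31.
Insert 12: 12 < 32 → go left; 12 < 31 → go left; 12 < 14 → go left. Place as left child of 14.
Insert 20: 20 < 32 → go left; 20 < 31 → go left; 20 > 14 → go right. Place as right child of 14.
Insert 49: 49 > 32 → go right; 49 < 50 → go left; 49 > 46 → go right. Place as right child of 46.
Insert 15: 15 < 32 → go left; 15 < 31 → go left; 15 > 14 → go right; 15 < 20 → go left. Place as left child of 20.
Insert 25: 25 < 32 → go left; 25 < 31 → go left; 25 > 14 → go right; 25 > 20 → go right. Place as right child of 20.
Insert 51: 51 > 32 → go right; 51 > 50 → go right. Place as right child of 50.
Insert 45: 45 > 32 → go right; 45 < 50 → go left; 45 < 46 → go left; 45 > 41 → go right. Place as right child of 41.
Insert 11: 11 < 32 → go left; 11 < 31 → go left; 11 < 14 → go left; 11 < 12 → go left. Place as left child of 12.
Insert 33: 33 > 32 → go right; 33 < 50 → go left; 33 < 46 → go left; 33 < 41 → go left. Place as left child of 41.
Insert 19: 19 < 32 → go left; 19 < 31 → go left; 19 > 14 → go right; 19 < 20 → go left; 19 > 15 → go right. Place as right child of 15.

Subtree rooted at 41 contains: 41, 33, 45 — 3 nodes.

3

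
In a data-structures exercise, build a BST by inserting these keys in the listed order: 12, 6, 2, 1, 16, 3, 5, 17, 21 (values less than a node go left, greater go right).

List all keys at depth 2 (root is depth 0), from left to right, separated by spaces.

2 17

Insert 12: tree is empty, so 12 becomes the root.
Insert 6: 6 < 12 → go left. Place as left child of 12.
Insert 2: 2 < 12 → go left; 2 < 6 → go left. Place as left child of 6.
Insert 1: 1 < 12 → go left; 1 < 6 → go left; 1 < 2 → go left. Place as left child of 2.
Insert 16: 16 > 12 → go right. Place as right child of 12.
Insert 3: 3 < 12 → go left; 3 < 6 → go left; 3 > 2 → go right. Place as right child of 2.
Insert 5: 5 < 12 → go left; 5 < 6 → go left; 5 > 2 → go right; 5 > 3 → go right. Place as right child of 3.
Insert 17: 17 > 12 → go right; 17 > 16 → go right. Place as right child of 16.
Insert 21: 21 > 12 → go right; 21 > 16 → go right; 21 > 17 → go right. Place as right child of 17.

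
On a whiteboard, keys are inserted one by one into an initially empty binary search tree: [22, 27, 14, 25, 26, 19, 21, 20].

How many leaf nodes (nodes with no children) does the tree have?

Insert 22: tree is empty, so 22 becomes the root.
Insert 27: 27 > 22 → go right. Place as right child of 22.
Insert 14: 14 < 22 → go left. Place as left child of 22.
Insert 25: 25 > 22 → go right; 25 < 27 → go left. Place as left child of 27.
Insert 26: 26 > 22 → go right; 26 < 27 → go left; 26 > 25 → go right. Place as right child of 25.
Insert 19: 19 < 22 → go left; 19 > 14 → go right. Place as right child of 14.
Insert 21: 21 < 22 → go left; 21 > 14 → go right; 21 > 19 → go right. Place as right child of 19.
Insert 20: 20 < 22 → go left; 20 > 14 → go right; 20 > 19 → go right; 20 < 21 → go left. Place as left child of 21.

Leaves: 20, 26 — 2 in total.

2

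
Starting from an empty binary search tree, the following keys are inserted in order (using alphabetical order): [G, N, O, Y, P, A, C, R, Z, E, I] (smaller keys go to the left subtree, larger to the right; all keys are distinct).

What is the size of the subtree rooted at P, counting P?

G: root
N: right child of G (depth 1)
O: right child of N (depth 2)
Y: right child of O (depth 3)
P: left child of Y (depth 4)
A: left child of G (depth 1)
C: right child of A (depth 2)
R: right child of P (depth 5)
Z: right child of Y (depth 4)
E: right child of C (depth 3)
I: left child of N (depth 2)

Subtree rooted at P contains: P, R — 2 nodes.

2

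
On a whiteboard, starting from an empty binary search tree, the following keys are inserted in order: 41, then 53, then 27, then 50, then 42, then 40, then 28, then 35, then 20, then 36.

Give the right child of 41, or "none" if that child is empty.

53

Insert 41: tree is empty, so 41 becomes the root.
Insert 53: 53 > 41 → go right. Place as right child of 41.
Insert 27: 27 < 41 → go left. Place as left child of 41.
Insert 50: 50 > 41 → go right; 50 < 53 → go left. Place as left child of 53.
Insert 42: 42 > 41 → go right; 42 < 53 → go left; 42 < 50 → go left. Place as left child of 50.
Insert 40: 40 < 41 → go left; 40 > 27 → go right. Place as right child of 27.
Insert 28: 28 < 41 → go left; 28 > 27 → go right; 28 < 40 → go left. Place as left child of 40.
Insert 35: 35 < 41 → go left; 35 > 27 → go right; 35 < 40 → go left; 35 > 28 → go right. Place as right child of 28.
Insert 20: 20 < 41 → go left; 20 < 27 → go left. Place as left child of 27.
Insert 36: 36 < 41 → go left; 36 > 27 → go right; 36 < 40 → go left; 36 > 28 → go right; 36 > 35 → go right. Place as right child of 35.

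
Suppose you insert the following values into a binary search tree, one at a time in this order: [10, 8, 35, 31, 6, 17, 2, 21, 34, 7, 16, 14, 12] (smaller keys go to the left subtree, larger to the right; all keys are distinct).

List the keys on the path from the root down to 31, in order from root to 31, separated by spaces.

10: root
8: left child of 10 (depth 1)
35: right child of 10 (depth 1)
31: left child of 35 (depth 2)
6: left child of 8 (depth 2)
17: left child of 31 (depth 3)
2: left child of 6 (depth 3)
21: right child of 17 (depth 4)
34: right child of 31 (depth 3)
7: right child of 6 (depth 3)
16: left child of 17 (depth 4)
14: left child of 16 (depth 5)
12: left child of 14 (depth 6)

10 35 31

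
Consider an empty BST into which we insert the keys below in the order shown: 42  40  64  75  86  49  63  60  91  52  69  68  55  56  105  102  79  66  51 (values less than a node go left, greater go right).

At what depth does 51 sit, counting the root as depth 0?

6

Resulting structure (node: left, right):
  42: L=40, R=64
  40: L=–, R=–
  64: L=49, R=75
  75: L=69, R=86
  86: L=79, R=91
  49: L=–, R=63
  63: L=60, R=–
  60: L=52, R=–
  91: L=–, R=105
  52: L=51, R=55
  69: L=68, R=–
  68: L=66, R=–
  55: L=–, R=56
  56: L=–, R=–
  105: L=102, R=–
  102: L=–, R=–
  79: L=–, R=–
  66: L=–, R=–
  51: L=–, R=–

Path to 51: 42 → 64 → 49 → 63 → 60 → 52 → 51, which is 6 edges.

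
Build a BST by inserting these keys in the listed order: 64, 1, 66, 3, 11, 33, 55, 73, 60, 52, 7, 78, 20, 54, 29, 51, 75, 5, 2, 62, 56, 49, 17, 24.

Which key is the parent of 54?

52

64: root
1: left child of 64 (depth 1)
66: right child of 64 (depth 1)
3: right child of 1 (depth 2)
11: right child of 3 (depth 3)
33: right child of 11 (depth 4)
55: right child of 33 (depth 5)
73: right child of 66 (depth 2)
60: right child of 55 (depth 6)
52: left child of 55 (depth 6)
7: left child of 11 (depth 4)
78: right child of 73 (depth 3)
20: left child of 33 (depth 5)
54: right child of 52 (depth 7)
29: right child of 20 (depth 6)
51: left child of 52 (depth 7)
75: left child of 78 (depth 4)
5: left child of 7 (depth 5)
2: left child of 3 (depth 3)
62: right child of 60 (depth 7)
56: left child of 60 (depth 7)
49: left child of 51 (depth 8)
17: left child of 20 (depth 6)
24: left child of 29 (depth 7)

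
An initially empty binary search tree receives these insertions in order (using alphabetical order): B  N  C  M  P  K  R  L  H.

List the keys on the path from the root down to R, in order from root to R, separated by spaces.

Insert B: tree is empty, so B becomes the root.
Insert N: N > B → go right. Place as right child of B.
Insert C: C > B → go right; C < N → go left. Place as left child of N.
Insert M: M > B → go right; M < N → go left; M > C → go right. Place as right child of C.
Insert P: P > B → go right; P > N → go right. Place as right child of N.
Insert K: K > B → go right; K < N → go left; K > C → go right; K < M → go left. Place as left child of M.
Insert R: R > B → go right; R > N → go right; R > P → go right. Place as right child of P.
Insert L: L > B → go right; L < N → go left; L > C → go right; L < M → go left; L > K → go right. Place as right child of K.
Insert H: H > B → go right; H < N → go left; H > C → go right; H < M → go left; H < K → go left. Place as left child of K.

B N P R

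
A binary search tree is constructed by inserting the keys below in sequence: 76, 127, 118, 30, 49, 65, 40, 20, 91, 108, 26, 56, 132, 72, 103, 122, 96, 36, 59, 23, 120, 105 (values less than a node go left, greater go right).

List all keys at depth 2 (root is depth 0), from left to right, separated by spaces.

20 49 118 132

76: root
127: right child of 76 (depth 1)
118: left child of 127 (depth 2)
30: left child of 76 (depth 1)
49: right child of 30 (depth 2)
65: right child of 49 (depth 3)
40: left child of 49 (depth 3)
20: left child of 30 (depth 2)
91: left child of 118 (depth 3)
108: right child of 91 (depth 4)
26: right child of 20 (depth 3)
56: left child of 65 (depth 4)
132: right child of 127 (depth 2)
72: right child of 65 (depth 4)
103: left child of 108 (depth 5)
122: right child of 118 (depth 3)
96: left child of 103 (depth 6)
36: left child of 40 (depth 4)
59: right child of 56 (depth 5)
23: left child of 26 (depth 4)
120: left child of 122 (depth 4)
105: right child of 103 (depth 6)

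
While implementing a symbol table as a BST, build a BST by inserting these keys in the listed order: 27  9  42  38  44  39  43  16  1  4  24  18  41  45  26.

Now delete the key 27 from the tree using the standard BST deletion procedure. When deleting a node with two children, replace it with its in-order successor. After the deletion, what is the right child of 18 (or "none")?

none

Resulting structure (node: left, right):
  27: L=9, R=42
  9: L=1, R=16
  42: L=38, R=44
  38: L=–, R=39
  44: L=43, R=45
  39: L=–, R=41
  43: L=–, R=–
  16: L=–, R=24
  1: L=–, R=4
  4: L=–, R=–
  24: L=18, R=26
  18: L=–, R=–
  41: L=–, R=–
  45: L=–, R=–
  26: L=–, R=–

Delete 27 (two children — replace with in-order successor).
After deletion, 18's right child: none.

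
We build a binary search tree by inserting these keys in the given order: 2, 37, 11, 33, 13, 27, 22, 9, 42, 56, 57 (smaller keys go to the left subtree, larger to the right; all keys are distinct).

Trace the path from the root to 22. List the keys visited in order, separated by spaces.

2 37 11 33 13 27 22

2: root
37: right child of 2 (depth 1)
11: left child of 37 (depth 2)
33: right child of 11 (depth 3)
13: left child of 33 (depth 4)
27: right child of 13 (depth 5)
22: left child of 27 (depth 6)
9: left child of 11 (depth 3)
42: right child of 37 (depth 2)
56: right child of 42 (depth 3)
57: right child of 56 (depth 4)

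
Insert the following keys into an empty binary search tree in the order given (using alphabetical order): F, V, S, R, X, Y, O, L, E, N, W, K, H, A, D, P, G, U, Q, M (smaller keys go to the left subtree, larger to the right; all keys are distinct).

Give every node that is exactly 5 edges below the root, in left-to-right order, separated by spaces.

L P

Insert F: tree is empty, so F becomes the root.
Insert V: V > F → go right. Place as right child of F.
Insert S: S > F → go right; S < V → go left. Place as left child of V.
Insert R: R > F → go right; R < V → go left; R < S → go left. Place as left child of S.
Insert X: X > F → go right; X > V → go right. Place as right child of V.
Insert Y: Y > F → go right; Y > V → go right; Y > X → go right. Place as right child of X.
Insert O: O > F → go right; O < V → go left; O < S → go left; O < R → go left. Place as left child of R.
Insert L: L > F → go right; L < V → go left; L < S → go left; L < R → go left; L < O → go left. Place as left child of O.
Insert E: E < F → go left. Place as left child of F.
Insert N: N > F → go right; N < V → go left; N < S → go left; N < R → go left; N < O → go left; N > L → go right. Place as right child of L.
Insert W: W > F → go right; W > V → go right; W < X → go left. Place as left child of X.
Insert K: K > F → go right; K < V → go left; K < S → go left; K < R → go left; K < O → go left; K < L → go left. Place as left child of L.
Insert H: H > F → go right; H < V → go left; H < S → go left; H < R → go left; H < O → go left; H < L → go left; H < K → go left. Place as left child of K.
Insert A: A < F → go left; A < E → go left. Place as left child of E.
Insert D: D < F → go left; D < E → go left; D > A → go right. Place as right child of A.
Insert P: P > F → go right; P < V → go left; P < S → go left; P < R → go left; P > O → go right. Place as right child of O.
Insert G: G > F → go right; G < V → go left; G < S → go left; G < R → go left; G < O → go left; G < L → go left; G < K → go left; G < H → go left. Place as left child of H.
Insert U: U > F → go right; U < V → go left; U > S → go right. Place as right child of S.
Insert Q: Q > F → go right; Q < V → go left; Q < S → go left; Q < R → go left; Q > O → go right; Q > P → go right. Place as right child of P.
Insert M: M > F → go right; M < V → go left; M < S → go left; M < R → go left; M < O → go left; M > L → go right; M < N → go left. Place as left child of N.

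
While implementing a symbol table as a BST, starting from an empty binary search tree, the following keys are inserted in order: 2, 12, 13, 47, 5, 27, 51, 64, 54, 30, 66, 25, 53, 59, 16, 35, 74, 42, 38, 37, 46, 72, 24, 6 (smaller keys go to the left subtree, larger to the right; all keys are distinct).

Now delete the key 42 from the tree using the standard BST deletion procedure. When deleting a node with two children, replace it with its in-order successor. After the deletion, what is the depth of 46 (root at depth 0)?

7

Insert 2: tree is empty, so 2 becomes the root.
Insert 12: 12 > 2 → go right. Place as right child of 2.
Insert 13: 13 > 2 → go right; 13 > 12 → go right. Place as right child of 12.
Insert 47: 47 > 2 → go right; 47 > 12 → go right; 47 > 13 → go right. Place as right child of 13.
Insert 5: 5 > 2 → go right; 5 < 12 → go left. Place as left child of 12.
Insert 27: 27 > 2 → go right; 27 > 12 → go right; 27 > 13 → go right; 27 < 47 → go left. Place as left child of 47.
Insert 51: 51 > 2 → go right; 51 > 12 → go right; 51 > 13 → go right; 51 > 47 → go right. Place as right child of 47.
Insert 64: 64 > 2 → go right; 64 > 12 → go right; 64 > 13 → go right; 64 > 47 → go right; 64 > 51 → go right. Place as right child of 51.
Insert 54: 54 > 2 → go right; 54 > 12 → go right; 54 > 13 → go right; 54 > 47 → go right; 54 > 51 → go right; 54 < 64 → go left. Place as left child of 64.
Insert 30: 30 > 2 → go right; 30 > 12 → go right; 30 > 13 → go right; 30 < 47 → go left; 30 > 27 → go right. Place as right child of 27.
Insert 66: 66 > 2 → go right; 66 > 12 → go right; 66 > 13 → go right; 66 > 47 → go right; 66 > 51 → go right; 66 > 64 → go right. Place as right child of 64.
Insert 25: 25 > 2 → go right; 25 > 12 → go right; 25 > 13 → go right; 25 < 47 → go left; 25 < 27 → go left. Place as left child of 27.
Insert 53: 53 > 2 → go right; 53 > 12 → go right; 53 > 13 → go right; 53 > 47 → go right; 53 > 51 → go right; 53 < 64 → go left; 53 < 54 → go left. Place as left child of 54.
Insert 59: 59 > 2 → go right; 59 > 12 → go right; 59 > 13 → go right; 59 > 47 → go right; 59 > 51 → go right; 59 < 64 → go left; 59 > 54 → go right. Place as right child of 54.
Insert 16: 16 > 2 → go right; 16 > 12 → go right; 16 > 13 → go right; 16 < 47 → go left; 16 < 27 → go left; 16 < 25 → go left. Place as left child of 25.
Insert 35: 35 > 2 → go right; 35 > 12 → go right; 35 > 13 → go right; 35 < 47 → go left; 35 > 27 → go right; 35 > 30 → go right. Place as right child of 30.
Insert 74: 74 > 2 → go right; 74 > 12 → go right; 74 > 13 → go right; 74 > 47 → go right; 74 > 51 → go right; 74 > 64 → go right; 74 > 66 → go right. Place as right child of 66.
Insert 42: 42 > 2 → go right; 42 > 12 → go right; 42 > 13 → go right; 42 < 47 → go left; 42 > 27 → go right; 42 > 30 → go right; 42 > 35 → go right. Place as right child of 35.
Insert 38: 38 > 2 → go right; 38 > 12 → go right; 38 > 13 → go right; 38 < 47 → go left; 38 > 27 → go right; 38 > 30 → go right; 38 > 35 → go right; 38 < 42 → go left. Place as left child of 42.
Insert 37: 37 > 2 → go right; 37 > 12 → go right; 37 > 13 → go right; 37 < 47 → go left; 37 > 27 → go right; 37 > 30 → go right; 37 > 35 → go right; 37 < 42 → go left; 37 < 38 → go left. Place as left child of 38.
Insert 46: 46 > 2 → go right; 46 > 12 → go right; 46 > 13 → go right; 46 < 47 → go left; 46 > 27 → go right; 46 > 30 → go right; 46 > 35 → go right; 46 > 42 → go right. Place as right child of 42.
Insert 72: 72 > 2 → go right; 72 > 12 → go right; 72 > 13 → go right; 72 > 47 → go right; 72 > 51 → go right; 72 > 64 → go right; 72 > 66 → go right; 72 < 74 → go left. Place as left child of 74.
Insert 24: 24 > 2 → go right; 24 > 12 → go right; 24 > 13 → go right; 24 < 47 → go left; 24 < 27 → go left; 24 < 25 → go left; 24 > 16 → go right. Place as right child of 16.
Insert 6: 6 > 2 → go right; 6 < 12 → go left; 6 > 5 → go right. Place as right child of 5.

Delete 42 (two children — replace with in-order successor).
After deletion, path to 46: 2 → 12 → 13 → 47 → 27 → 30 → 35 → 46.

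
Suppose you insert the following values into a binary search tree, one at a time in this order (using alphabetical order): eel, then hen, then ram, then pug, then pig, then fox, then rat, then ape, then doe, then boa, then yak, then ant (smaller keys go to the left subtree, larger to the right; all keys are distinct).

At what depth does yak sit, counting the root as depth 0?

4

Insert eel: tree is empty, so eel becomes the root.
Insert hen: hen > eel → go right. Place as right child of eel.
Insert ram: ram > eel → go right; ram > hen → go right. Place as right child of hen.
Insert pug: pug > eel → go right; pug > hen → go right; pug < ram → go left. Place as left child of ram.
Insert pig: pig > eel → go right; pig > hen → go right; pig < ram → go left; pig < pug → go left. Place as left child of pug.
Insert fox: fox > eel → go right; fox < hen → go left. Place as left child of hen.
Insert rat: rat > eel → go right; rat > hen → go right; rat > ram → go right. Place as right child of ram.
Insert ape: ape < eel → go left. Place as left child of eel.
Insert doe: doe < eel → go left; doe > ape → go right. Place as right child of ape.
Insert boa: boa < eel → go left; boa > ape → go right; boa < doe → go left. Place as left child of doe.
Insert yak: yak > eel → go right; yak > hen → go right; yak > ram → go right; yak > rat → go right. Place as right child of rat.
Insert ant: ant < eel → go left; ant < ape → go left. Place as left child of ape.

Path to yak: eel → hen → ram → rat → yak, which is 4 edges.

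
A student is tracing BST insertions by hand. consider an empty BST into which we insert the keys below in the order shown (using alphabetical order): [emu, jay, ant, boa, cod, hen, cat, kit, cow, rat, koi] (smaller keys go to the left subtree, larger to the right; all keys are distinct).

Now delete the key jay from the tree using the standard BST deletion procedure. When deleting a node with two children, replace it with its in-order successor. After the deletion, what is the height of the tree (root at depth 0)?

emu: root
jay: right child of emu (depth 1)
ant: left child of emu (depth 1)
boa: right child of ant (depth 2)
cod: right child of boa (depth 3)
hen: left child of jay (depth 2)
cat: left child of cod (depth 4)
kit: right child of jay (depth 2)
cow: right child of cod (depth 4)
rat: right child of kit (depth 3)
koi: left child of rat (depth 4)

Delete jay (two children — replace with in-order successor).
After deletion, deepest node is cat at depth 4.

4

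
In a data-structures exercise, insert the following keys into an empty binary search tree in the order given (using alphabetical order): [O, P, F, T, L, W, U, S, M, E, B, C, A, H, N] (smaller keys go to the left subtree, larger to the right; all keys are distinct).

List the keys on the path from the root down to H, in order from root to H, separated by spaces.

O F L H

O: root
P: right child of O (depth 1)
F: left child of O (depth 1)
T: right child of P (depth 2)
L: right child of F (depth 2)
W: right child of T (depth 3)
U: left child of W (depth 4)
S: left child of T (depth 3)
M: right child of L (depth 3)
E: left child of F (depth 2)
B: left child of E (depth 3)
C: right child of B (depth 4)
A: left child of B (depth 4)
H: left child of L (depth 3)
N: right child of M (depth 4)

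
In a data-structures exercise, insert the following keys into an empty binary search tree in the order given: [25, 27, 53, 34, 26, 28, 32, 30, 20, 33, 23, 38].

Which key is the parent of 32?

28

Insert 25: tree is empty, so 25 becomes the root.
Insert 27: 27 > 25 → go right. Place as right child of 25.
Insert 53: 53 > 25 → go right; 53 > 27 → go right. Place as right child of 27.
Insert 34: 34 > 25 → go right; 34 > 27 → go right; 34 < 53 → go left. Place as left child of 53.
Insert 26: 26 > 25 → go right; 26 < 27 → go left. Place as left child of 27.
Insert 28: 28 > 25 → go right; 28 > 27 → go right; 28 < 53 → go left; 28 < 34 → go left. Place as left child of 34.
Insert 32: 32 > 25 → go right; 32 > 27 → go right; 32 < 53 → go left; 32 < 34 → go left; 32 > 28 → go right. Place as right child of 28.
Insert 30: 30 > 25 → go right; 30 > 27 → go right; 30 < 53 → go left; 30 < 34 → go left; 30 > 28 → go right; 30 < 32 → go left. Place as left child of 32.
Insert 20: 20 < 25 → go left. Place as left child of 25.
Insert 33: 33 > 25 → go right; 33 > 27 → go right; 33 < 53 → go left; 33 < 34 → go left; 33 > 28 → go right; 33 > 32 → go right. Place as right child of 32.
Insert 23: 23 < 25 → go left; 23 > 20 → go right. Place as right child of 20.
Insert 38: 38 > 25 → go right; 38 > 27 → go right; 38 < 53 → go left; 38 > 34 → go right. Place as right child of 34.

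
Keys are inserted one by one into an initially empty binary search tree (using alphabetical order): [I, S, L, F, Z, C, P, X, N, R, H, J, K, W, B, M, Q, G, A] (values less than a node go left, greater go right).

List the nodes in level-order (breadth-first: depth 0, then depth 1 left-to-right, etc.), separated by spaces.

I F S C H L Z B G J P X A K N R W M Q

Resulting structure (node: left, right):
  I: L=F, R=S
  S: L=L, R=Z
  L: L=J, R=P
  F: L=C, R=H
  Z: L=X, R=–
  C: L=B, R=–
  P: L=N, R=R
  X: L=W, R=–
  N: L=M, R=–
  R: L=Q, R=–
  H: L=G, R=–
  J: L=–, R=K
  K: L=–, R=–
  W: L=–, R=–
  B: L=A, R=–
  M: L=–, R=–
  Q: L=–, R=–
  G: L=–, R=–
  A: L=–, R=–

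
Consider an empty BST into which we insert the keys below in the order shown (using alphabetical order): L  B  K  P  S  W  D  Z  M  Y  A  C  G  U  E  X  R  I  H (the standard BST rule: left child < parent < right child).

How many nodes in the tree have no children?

L: root
B: left child of L (depth 1)
K: right child of B (depth 2)
P: right child of L (depth 1)
S: right child of P (depth 2)
W: right child of S (depth 3)
D: left child of K (depth 3)
Z: right child of W (depth 4)
M: left child of P (depth 2)
Y: left child of Z (depth 5)
A: left child of B (depth 2)
C: left child of D (depth 4)
G: right child of D (depth 4)
U: left child of W (depth 4)
E: left child of G (depth 5)
X: left child of Y (depth 6)
R: left child of S (depth 3)
I: right child of G (depth 5)
H: left child of I (depth 6)

Leaves: A, C, E, H, M, R, U, X — 8 in total.

8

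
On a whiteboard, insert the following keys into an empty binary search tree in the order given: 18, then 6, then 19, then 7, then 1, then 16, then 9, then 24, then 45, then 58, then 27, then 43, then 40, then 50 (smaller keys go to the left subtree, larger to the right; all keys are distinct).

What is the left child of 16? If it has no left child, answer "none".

9

Resulting structure (node: left, right):
  18: L=6, R=19
  6: L=1, R=7
  19: L=–, R=24
  7: L=–, R=16
  1: L=–, R=–
  16: L=9, R=–
  9: L=–, R=–
  24: L=–, R=45
  45: L=27, R=58
  58: L=50, R=–
  27: L=–, R=43
  43: L=40, R=–
  40: L=–, R=–
  50: L=–, R=–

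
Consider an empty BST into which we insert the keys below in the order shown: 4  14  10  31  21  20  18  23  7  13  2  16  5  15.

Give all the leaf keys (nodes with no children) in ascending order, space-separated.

Insert 4: tree is empty, so 4 becomes the root.
Insert 14: 14 > 4 → go right. Place as right child of 4.
Insert 10: 10 > 4 → go right; 10 < 14 → go left. Place as left child of 14.
Insert 31: 31 > 4 → go right; 31 > 14 → go right. Place as right child of 14.
Insert 21: 21 > 4 → go right; 21 > 14 → go right; 21 < 31 → go left. Place as left child of 31.
Insert 20: 20 > 4 → go right; 20 > 14 → go right; 20 < 31 → go left; 20 < 21 → go left. Place as left child of 21.
Insert 18: 18 > 4 → go right; 18 > 14 → go right; 18 < 31 → go left; 18 < 21 → go left; 18 < 20 → go left. Place as left child of 20.
Insert 23: 23 > 4 → go right; 23 > 14 → go right; 23 < 31 → go left; 23 > 21 → go right. Place as right child of 21.
Insert 7: 7 > 4 → go right; 7 < 14 → go left; 7 < 10 → go left. Place as left child of 10.
Insert 13: 13 > 4 → go right; 13 < 14 → go left; 13 > 10 → go right. Place as right child of 10.
Insert 2: 2 < 4 → go left. Place as left child of 4.
Insert 16: 16 > 4 → go right; 16 > 14 → go right; 16 < 31 → go left; 16 < 21 → go left; 16 < 20 → go left; 16 < 18 → go left. Place as left child of 18.
Insert 5: 5 > 4 → go right; 5 < 14 → go left; 5 < 10 → go left; 5 < 7 → go left. Place as left child of 7.
Insert 15: 15 > 4 → go right; 15 > 14 → go right; 15 < 31 → go left; 15 < 21 → go left; 15 < 20 → go left; 15 < 18 → go left; 15 < 16 → go left. Place as left child of 16.

2 5 13 15 23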